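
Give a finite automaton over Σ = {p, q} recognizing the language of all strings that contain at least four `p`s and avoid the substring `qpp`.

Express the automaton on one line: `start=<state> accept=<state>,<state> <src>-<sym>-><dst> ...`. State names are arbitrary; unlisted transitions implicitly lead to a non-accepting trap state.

Build one automaton per condition and run them in lockstep. The first has 6 states tracking the count of `p`s, saturating at 5; the second has 4 states tracking partial matches of the forbidden pattern `qpp`. A product state is a pair (one from each), accepting exactly when both do.
21 states suffice.
       p  q 
>  A   B  C 
   B   D  E 
   C   F  C 
   D   G  H 
   E   I  E 
   F   J  E 
   G   K  L 
   H   M  H 
   I   N  H 
   J   N  J 
 * K   O  P 
   L   Q  L 
   M   R  L 
   N   R  N 
 * O   O  S 
 * P   T  P 
 * Q   U  P 
   R   U  R 
 * S   T  S 
 * T   U  S 
   U   U  U 
(> = start, * = accepting)

start=A accept=K,O,P,Q,S,T A-p->B A-q->C B-p->D B-q->E C-p->F C-q->C D-p->G D-q->H E-p->I E-q->E F-p->J F-q->E G-p->K G-q->L H-p->M H-q->H I-p->N I-q->H J-p->N J-q->J K-p->O K-q->P L-p->Q L-q->L M-p->R M-q->L N-p->R N-q->N O-p->O O-q->S P-p->T P-q->P Q-p->U Q-q->P R-p->U R-q->R S-p->T S-q->S T-p->U T-q->S U-p->U U-q->U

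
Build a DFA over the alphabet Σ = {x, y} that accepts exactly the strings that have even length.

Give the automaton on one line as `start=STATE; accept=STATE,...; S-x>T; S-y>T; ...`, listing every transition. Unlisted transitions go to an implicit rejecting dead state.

Only the length mod 2 matters, so use a 2-cycle: from any state, every input symbol moves to the next state, wrapping q1 back to q0. Mark q0 accepting.
A 2-state machine:
        x   y  
>* q0   q1  q1 
   q1   q0  q0 
(> = start, * = accepting)

start=q0; accept=q0; q0-x>q1; q0-y>q1; q1-x>q0; q1-y>q0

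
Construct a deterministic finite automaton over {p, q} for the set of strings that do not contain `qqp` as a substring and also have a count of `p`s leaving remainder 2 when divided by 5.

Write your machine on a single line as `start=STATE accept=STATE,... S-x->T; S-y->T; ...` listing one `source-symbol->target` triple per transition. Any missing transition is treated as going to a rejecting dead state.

Run two small machines in parallel and take their product. One (4 states) tracks partial matches of the forbidden pattern `qqp`; the other (5 states) tracks the count of `p`s modulo 5. Each combined state is a pair, one component from each; accept when both components accept. After merging equivalent states the machine shrinks.
A 12-state machine:
       p  q 
>  A   B  C 
   B   D  E 
   C   B  F 
 * D   G  H 
   E   D  F 
   F   F  F 
   G   I  J 
 * H   G  K 
   I   A  L 
   J   I  F 
 * K   F  K 
   L   A  F 
(> = start, * = accepting)

start=A; accept=D,H,K; A-p->B; A-q->C; B-p->D; B-q->E; C-p->B; C-q->F; D-p->G; D-q->H; E-p->D; E-q->F; F-p->F; F-q->F; G-p->I; G-q->J; H-p->G; H-q->K; I-p->A; I-q->L; J-p->I; J-q->F; K-p->F; K-q->K; L-p->A; L-q->F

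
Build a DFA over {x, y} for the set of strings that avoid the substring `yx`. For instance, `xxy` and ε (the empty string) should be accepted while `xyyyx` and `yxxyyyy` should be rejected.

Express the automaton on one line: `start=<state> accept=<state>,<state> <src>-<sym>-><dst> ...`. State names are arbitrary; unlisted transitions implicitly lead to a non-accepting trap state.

Track partial matches of the forbidden pattern `yx`. State C is a dead state reached once `yx` has occurred; every other state accepts. A means no part of `yx` is currently matched.
       x  y 
>* A   A  B 
 * B   C  B 
   C   C  C 
(> = start, * = accepting)

start=A accept=A,B A-x->A A-y->B B-x->C B-y->B C-x->C C-y->C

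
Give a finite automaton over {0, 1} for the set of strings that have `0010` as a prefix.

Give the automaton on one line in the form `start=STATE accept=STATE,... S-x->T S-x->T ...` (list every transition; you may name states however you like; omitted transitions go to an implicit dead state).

Check the first 4 symbols one by one: A through D record how many have matched `0010` so far; any wrong symbol goes to the dead state F. After all 4 match we enter the accepting sink E.
A 6-state machine:
       0  1 
>  A   B  F 
   B   C  F 
   C   F  D 
   D   E  F 
 * E   E  E 
   F   F  F 
(> = start, * = accepting)

start=A accept=E A-0->B A-1->F B-0->C B-1->F C-0->F C-1->D D-0->E D-1->F E-0->E E-1->E F-0->F F-1->F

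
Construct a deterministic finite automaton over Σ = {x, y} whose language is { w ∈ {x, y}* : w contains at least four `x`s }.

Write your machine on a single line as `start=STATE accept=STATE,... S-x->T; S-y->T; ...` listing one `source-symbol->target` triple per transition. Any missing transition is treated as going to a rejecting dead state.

Only the number of `x`s matters, and only up to 5. Make a chain S0 → S1 → S2 → S3 → S4 → S5 advanced by each `x` (with S5 absorbing); every other symbol self-loops. The accepting set is {S4, S5}.
A 6-state machine:
        x   y  
>  S0   S1  S0 
   S1   S2  S1 
   S2   S3  S2 
   S3   S4  S3 
 * S4   S5  S4 
 * S5   S5  S5 
(> = start, * = accepting)

start=S0; accept=S4,S5; S0-x->S1; S0-y->S0; S1-x->S2; S1-y->S1; S2-x->S3; S2-y->S2; S3-x->S4; S3-y->S3; S4-x->S5; S4-y->S4; S5-x->S5; S5-y->S5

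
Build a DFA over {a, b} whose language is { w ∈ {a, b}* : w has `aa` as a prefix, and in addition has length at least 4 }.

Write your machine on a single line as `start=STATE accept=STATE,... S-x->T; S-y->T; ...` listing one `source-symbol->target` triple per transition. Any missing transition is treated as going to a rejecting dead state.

Build one automaton per condition and run them in lockstep. One (4 states) tracks whether the input so far still matches the prefix `aa`; the other (6 states) tracks the input length, saturating at 5. Each combined state is a pair, one component from each; accept when both components accept.
          a    b  
>  s0     s1   s2 
   s1     s3   s4 
   s2     s4   s4 
   s3     s5   s5 
   s4     s6   s6 
   s5     s7   s7 
   s6     s8   s8 
 * s7     s9   s9 
   s8    s10  s10 
 * s9     s9   s9 
   s10   s10  s10 
(> = start, * = accepting)

start=s0; accept=s7,s9; s0-a->s1; s0-b->s2; s1-a->s3; s1-b->s4; s2-a->s4; s2-b->s4; s3-a->s5; s3-b->s5; s4-a->s6; s4-b->s6; s5-a->s7; s5-b->s7; s6-a->s8; s6-b->s8; s7-a->s9; s7-b->s9; s8-a->s10; s8-b->s10; s9-a->s9; s9-b->s9; s10-a->s10; s10-b->s10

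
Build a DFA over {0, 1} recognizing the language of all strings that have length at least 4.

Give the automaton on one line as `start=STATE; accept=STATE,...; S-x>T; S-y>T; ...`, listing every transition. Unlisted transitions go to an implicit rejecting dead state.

start=s0; accept=s4,s5; s0-0>s1; s0-1>s1; s1-0>s2; s1-1>s2; s2-0>s3; s2-1>s3; s3-0>s4; s3-1>s4; s4-0>s5; s4-1>s5; s5-0>s5; s5-1>s5

Count input length up to 5: every symbol moves from s0 toward s5, which means 'more than 4' and absorbs. Accept from {s4, s5}.
A 6-state machine:
        0   1  
>  s0   s1  s1 
   s1   s2  s2 
   s2   s3  s3 
   s3   s4  s4 
 * s4   s5  s5 
 * s5   s5  s5 
(> = start, * = accepting)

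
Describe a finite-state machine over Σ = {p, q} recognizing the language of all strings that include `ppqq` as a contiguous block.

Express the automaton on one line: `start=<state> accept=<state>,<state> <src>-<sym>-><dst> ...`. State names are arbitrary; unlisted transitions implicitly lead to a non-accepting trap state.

start=s0 accept=s4 s0-p->s1 s0-q->s0 s1-p->s2 s1-q->s0 s2-p->s2 s2-q->s3 s3-p->s1 s3-q->s4 s4-p->s4 s4-q->s4

States s0..s3 record the length of the longest prefix of `ppqq` that matches the current input suffix. Reaching s4 means `ppqq` has been seen, and we stay there forever. Accept from s4.
5 states suffice.
        p   q  
>  s0   s1  s0 
   s1   s2  s0 
   s2   s2  s3 
   s3   s1  s4 
 * s4   s4  s4 
(> = start, * = accepting)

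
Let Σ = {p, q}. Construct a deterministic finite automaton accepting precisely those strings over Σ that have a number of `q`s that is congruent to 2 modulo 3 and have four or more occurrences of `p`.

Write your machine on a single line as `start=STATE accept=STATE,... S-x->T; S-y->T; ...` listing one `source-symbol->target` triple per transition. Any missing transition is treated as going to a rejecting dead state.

Handle the two conditions separately and then intersect. The first has 3 states tracking the count of `q`s modulo 3; the second has 6 states tracking the count of `p`s, saturating at 5. A product state is a pair (one from each), accepting exactly when both do. Equivalent product states are then merged.
A 15-state machine:
          p    q  
>  S0     S1   S2 
   S1     S3   S4 
   S2     S4   S5 
   S3     S6   S7 
   S4     S7   S8 
   S5     S8   S0 
   S6     S9  S10 
   S7    S10  S11 
   S8    S11   S1 
   S9     S9  S12 
   S10   S12  S13 
   S11   S13   S3 
   S12   S12  S14 
   S13   S14   S6 
 * S14   S14   S9 
(> = start, * = accepting)

start=S0; accept=S14; S0-p->S1; S0-q->S2; S1-p->S3; S1-q->S4; S2-p->S4; S2-q->S5; S3-p->S6; S3-q->S7; S4-p->S7; S4-q->S8; S5-p->S8; S5-q->S0; S6-p->S9; S6-q->S10; S7-p->S10; S7-q->S11; S8-p->S11; S8-q->S1; S9-p->S9; S9-q->S12; S10-p->S12; S10-q->S13; S11-p->S13; S11-q->S3; S12-p->S12; S12-q->S14; S13-p->S14; S13-q->S6; S14-p->S14; S14-q->S9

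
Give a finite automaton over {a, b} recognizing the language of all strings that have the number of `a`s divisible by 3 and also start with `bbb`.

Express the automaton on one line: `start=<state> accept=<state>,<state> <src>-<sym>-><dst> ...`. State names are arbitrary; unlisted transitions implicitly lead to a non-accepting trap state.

start=q0 accept=q4 q0-a->q1 q0-b->q2 q1-a->q1 q1-b->q1 q2-a->q1 q2-b->q3 q3-a->q1 q3-b->q4 q4-a->q5 q4-b->q4 q5-a->q6 q5-b->q5 q6-a->q4 q6-b->q6

Build one automaton per condition and run them in lockstep. One (3 states) tracks the count of `a`s modulo 3; the other (5 states) tracks whether the input so far still matches the prefix `bbb`. Each combined state is a pair, one component from each; accept when both components accept. Equivalent product states are then merged.
With 7 states:
        a   b  
>  q0   q1  q2 
   q1   q1  q1 
   q2   q1  q3 
   q3   q1  q4 
 * q4   q5  q4 
   q5   q6  q5 
   q6   q4  q6 
(> = start, * = accepting)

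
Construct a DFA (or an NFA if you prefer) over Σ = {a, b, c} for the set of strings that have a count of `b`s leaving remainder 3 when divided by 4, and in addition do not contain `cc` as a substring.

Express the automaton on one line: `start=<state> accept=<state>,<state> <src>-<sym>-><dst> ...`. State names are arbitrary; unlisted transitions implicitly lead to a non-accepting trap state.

Handle the two conditions separately and then intersect. The first has 4 states tracking the count of `b`s modulo 4; the second has 3 states tracking partial matches of the forbidden pattern `cc`. A product state is a pair (one from each), accepting exactly when both do.
A 12-state machine:
          a    b    c  
>  q0     q0   q1   q2 
   q1     q1   q3   q4 
   q2     q0   q1   q5 
   q3     q3   q6   q7 
   q4     q1   q3   q8 
   q5     q5   q8   q5 
 * q6     q6   q0   q9 
   q7     q3   q6  q10 
   q8     q8  q10   q8 
 * q9     q6   q0  q11 
   q10   q10  q11  q10 
   q11   q11   q5  q11 
(> = start, * = accepting)

start=q0 accept=q6,q9 q0-a->q0 q0-b->q1 q0-c->q2 q1-a->q1 q1-b->q3 q1-c->q4 q2-a->q0 q2-b->q1 q2-c->q5 q3-a->q3 q3-b->q6 q3-c->q7 q4-a->q1 q4-b->q3 q4-c->q8 q5-a->q5 q5-b->q8 q5-c->q5 q6-a->q6 q6-b->q0 q6-c->q9 q7-a->q3 q7-b->q6 q7-c->q10 q8-a->q8 q8-b->q10 q8-c->q8 q9-a->q6 q9-b->q0 q9-c->q11 q10-a->q10 q10-b->q11 q10-c->q10 q11-a->q11 q11-b->q5 q11-c->q11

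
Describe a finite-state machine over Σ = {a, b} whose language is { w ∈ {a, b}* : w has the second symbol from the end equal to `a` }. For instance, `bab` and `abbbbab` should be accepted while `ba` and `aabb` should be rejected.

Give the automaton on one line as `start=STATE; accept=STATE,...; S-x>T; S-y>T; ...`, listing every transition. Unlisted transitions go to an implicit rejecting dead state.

A DFA must remember the last 2 symbols (since which symbol is second-to-last isn't known until the input ends). Use one state per possible window of the last ≤2 symbols; accept from those whose window starts with `a`.
A 7-state machine:
        a   b  
>  S0   S1  S2 
   S1   S3  S4 
   S2   S5  S6 
 * S3   S3  S4 
 * S4   S5  S6 
   S5   S3  S4 
   S6   S5  S6 
(> = start, * = accepting)

start=S0; accept=S3,S4; S0-a>S1; S0-b>S2; S1-a>S3; S1-b>S4; S2-a>S5; S2-b>S6; S3-a>S3; S3-b>S4; S4-a>S5; S4-b>S6; S5-a>S3; S5-b>S4; S6-a>S5; S6-b>S6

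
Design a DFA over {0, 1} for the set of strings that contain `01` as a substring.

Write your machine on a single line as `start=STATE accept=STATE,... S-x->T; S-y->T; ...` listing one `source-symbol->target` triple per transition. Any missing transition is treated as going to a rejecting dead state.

States q0..q1 record the length of the longest prefix of `01` that matches the current input suffix. Reaching q2 means `01` has been seen, and we stay there forever. Accept from q2.
With 3 states:
        0   1  
>  q0   q1  q0 
   q1   q1  q2 
 * q2   q2  q2 
(> = start, * = accepting)

start=q0; accept=q2; q0-0->q1; q0-1->q0; q1-0->q1; q1-1->q2; q2-0->q2; q2-1->q2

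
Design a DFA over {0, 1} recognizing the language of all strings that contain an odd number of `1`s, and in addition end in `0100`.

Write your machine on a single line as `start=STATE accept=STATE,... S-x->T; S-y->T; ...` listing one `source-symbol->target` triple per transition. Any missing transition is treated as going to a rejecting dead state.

Build one automaton per condition and run them in lockstep. The first has 2 states tracking the count of `1`s modulo 2; the second has 5 states tracking how much of the suffix `0100` has currently been matched. A product state is a pair (one from each), accepting exactly when both do.
        0   1  
>  q0   q1  q2 
   q1   q1  q3 
   q2   q4  q0 
   q3   q5  q0 
   q4   q4  q6 
   q5   q7  q6 
   q6   q8  q2 
 * q7   q4  q6 
   q8   q9  q3 
   q9   q1  q3 
(> = start, * = accepting)

start=q0; accept=q7; q0-0->q1; q0-1->q2; q1-0->q1; q1-1->q3; q2-0->q4; q2-1->q0; q3-0->q5; q3-1->q0; q4-0->q4; q4-1->q6; q5-0->q7; q5-1->q6; q6-0->q8; q6-1->q2; q7-0->q4; q7-1->q6; q8-0->q9; q8-1->q3; q9-0->q1; q9-1->q3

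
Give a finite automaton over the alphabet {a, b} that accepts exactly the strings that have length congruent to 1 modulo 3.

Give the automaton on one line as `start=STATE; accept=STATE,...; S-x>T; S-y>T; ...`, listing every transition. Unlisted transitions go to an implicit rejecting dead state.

Only the length mod 3 matters, so use a 3-cycle: from any state, every input symbol moves to the next state, wrapping S2 back to S0. Mark S1 accepting.
        a   b  
>  S0   S1  S1 
 * S1   S2  S2 
   S2   S0  S0 
(> = start, * = accepting)

start=S0; accept=S1; S0-a>S1; S0-b>S1; S1-a>S2; S1-b>S2; S2-a>S0; S2-b>S0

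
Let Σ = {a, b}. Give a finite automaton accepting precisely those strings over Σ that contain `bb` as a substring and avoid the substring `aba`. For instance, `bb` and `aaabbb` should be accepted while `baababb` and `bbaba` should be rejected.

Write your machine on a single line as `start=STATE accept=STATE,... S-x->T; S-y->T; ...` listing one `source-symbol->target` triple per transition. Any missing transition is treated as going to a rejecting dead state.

Build one automaton per condition and run them in lockstep. One (3 states) tracks whether and how much of `bb` has been seen; the other (4 states) tracks partial matches of the forbidden pattern `aba`. Each combined state is a pair, one component from each; accept when both components accept.
A 10-state machine:
        a   b  
>  q0   q1  q2 
   q1   q1  q3 
   q2   q1  q4 
   q3   q5  q4 
 * q4   q6  q4 
   q5   q5  q7 
 * q6   q6  q8 
   q7   q5  q9 
 * q8   q9  q4 
   q9   q9  q9 
(> = start, * = accepting)

start=q0; accept=q4,q6,q8; q0-a->q1; q0-b->q2; q1-a->q1; q1-b->q3; q2-a->q1; q2-b->q4; q3-a->q5; q3-b->q4; q4-a->q6; q4-b->q4; q5-a->q5; q5-b->q7; q6-a->q6; q6-b->q8; q7-a->q5; q7-b->q9; q8-a->q9; q8-b->q4; q9-a->q9; q9-b->q9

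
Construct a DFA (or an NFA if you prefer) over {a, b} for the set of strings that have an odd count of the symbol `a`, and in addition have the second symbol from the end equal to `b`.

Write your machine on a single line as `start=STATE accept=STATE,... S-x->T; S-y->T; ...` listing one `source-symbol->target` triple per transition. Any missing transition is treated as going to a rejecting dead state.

Build one automaton per condition and run them in lockstep. One (2 states) tracks the count of `a`s modulo 2; the other (7 states) tracks the last 2 symbols read. Each combined state is a pair, one component from each; accept when both components accept.
An 11-state machine:
          a    b  
>  q0     q1   q2 
   q1     q3   q4 
   q2     q5   q6 
   q3     q7   q8 
   q4     q9  q10 
 * q5     q3   q4 
   q6     q5   q6 
   q7     q3   q4 
   q8     q5   q6 
   q9     q7   q8 
 * q10    q9  q10 
(> = start, * = accepting)

start=q0; accept=q5,q10; q0-a->q1; q0-b->q2; q1-a->q3; q1-b->q4; q2-a->q5; q2-b->q6; q3-a->q7; q3-b->q8; q4-a->q9; q4-b->q10; q5-a->q3; q5-b->q4; q6-a->q5; q6-b->q6; q7-a->q3; q7-b->q4; q8-a->q5; q8-b->q6; q9-a->q7; q9-b->q8; q10-a->q9; q10-b->q10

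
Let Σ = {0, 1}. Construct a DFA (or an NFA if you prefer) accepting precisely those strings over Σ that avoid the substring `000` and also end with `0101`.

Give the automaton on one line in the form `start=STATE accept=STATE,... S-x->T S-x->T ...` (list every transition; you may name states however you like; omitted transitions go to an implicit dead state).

Build one automaton per condition and run them in lockstep. The first has 4 states tracking partial matches of the forbidden pattern `000`; the second has 5 states tracking how much of the suffix `0101` has currently been matched. A product state is a pair (one from each), accepting exactly when both do.
       0  1 
>  A   B  A 
   B   C  D 
   C   E  D 
   D   F  A 
   E   E  G 
   F   C  H 
   G   I  J 
 * H   F  A 
   I   E  K 
   J   E  J 
   K   I  J 
(> = start, * = accepting)

start=A accept=H A-0->B A-1->A B-0->C B-1->D C-0->E C-1->D D-0->F D-1->A E-0->E E-1->G F-0->C F-1->H G-0->I G-1->J H-0->F H-1->A I-0->E I-1->K J-0->E J-1->J K-0->I K-1->J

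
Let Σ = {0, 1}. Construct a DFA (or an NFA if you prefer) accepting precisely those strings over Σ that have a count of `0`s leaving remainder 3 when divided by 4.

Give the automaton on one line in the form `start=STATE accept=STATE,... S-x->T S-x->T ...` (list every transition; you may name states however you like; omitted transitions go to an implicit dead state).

start=A accept=D A-0->B A-1->A B-0->C B-1->B C-0->D C-1->C D-0->A D-1->D

Keep the running count of `0`s modulo 4: each `0` advances along the cycle A → B → C → D → A while other symbols loop. Accept at D.
4 states suffice.
       0  1 
>  A   B  A 
   B   C  B 
   C   D  C 
 * D   A  D 
(> = start, * = accepting)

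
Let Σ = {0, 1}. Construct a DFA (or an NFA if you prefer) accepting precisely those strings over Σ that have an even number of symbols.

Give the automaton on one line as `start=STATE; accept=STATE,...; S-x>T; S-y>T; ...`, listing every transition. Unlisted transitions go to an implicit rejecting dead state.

Only the length mod 2 matters, so use a 2-cycle: from any state, every input symbol moves to the next state, wrapping q1 back to q0. Mark q0 accepting.
        0   1  
>* q0   q1  q1 
   q1   q0  q0 
(> = start, * = accepting)

start=q0; accept=q0; q0-0>q1; q0-1>q1; q1-0>q0; q1-1>q0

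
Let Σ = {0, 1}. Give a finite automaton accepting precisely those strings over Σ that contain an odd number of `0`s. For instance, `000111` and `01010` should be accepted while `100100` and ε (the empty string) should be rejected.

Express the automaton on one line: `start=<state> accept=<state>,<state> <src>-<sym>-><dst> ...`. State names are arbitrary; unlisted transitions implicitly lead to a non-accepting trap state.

Keep the running count of `0`s modulo 2: each `0` advances along the cycle A → B → A while other symbols loop. Accept at B.
A 2-state machine:
       0  1 
>  A   B  A 
 * B   A  B 
(> = start, * = accepting)

start=A accept=B A-0->B A-1->A B-0->A B-1->B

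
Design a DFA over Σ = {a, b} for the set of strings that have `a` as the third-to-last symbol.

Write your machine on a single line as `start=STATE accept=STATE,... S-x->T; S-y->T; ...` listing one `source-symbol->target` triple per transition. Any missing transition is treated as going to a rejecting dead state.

A DFA must remember the last 3 symbols (since which symbol is third-to-last isn't known until the input ends). Use one state per possible window of the last ≤3 symbols; accept from those whose window starts with `a`.
          a    b  
>  q0     q1   q2 
   q1     q3   q4 
   q2     q5   q6 
   q3     q7   q8 
   q4     q9  q10 
   q5    q11  q12 
   q6    q13  q14 
 * q7     q7   q8 
 * q8     q9  q10 
 * q9    q11  q12 
 * q10   q13  q14 
   q11    q7   q8 
   q12    q9  q10 
   q13   q11  q12 
   q14   q13  q14 
(> = start, * = accepting)

start=q0; accept=q7,q8,q9,q10; q0-a->q1; q0-b->q2; q1-a->q3; q1-b->q4; q2-a->q5; q2-b->q6; q3-a->q7; q3-b->q8; q4-a->q9; q4-b->q10; q5-a->q11; q5-b->q12; q6-a->q13; q6-b->q14; q7-a->q7; q7-b->q8; q8-a->q9; q8-b->q10; q9-a->q11; q9-b->q12; q10-a->q13; q10-b->q14; q11-a->q7; q11-b->q8; q12-a->q9; q12-b->q10; q13-a->q11; q13-b->q12; q14-a->q13; q14-b->q14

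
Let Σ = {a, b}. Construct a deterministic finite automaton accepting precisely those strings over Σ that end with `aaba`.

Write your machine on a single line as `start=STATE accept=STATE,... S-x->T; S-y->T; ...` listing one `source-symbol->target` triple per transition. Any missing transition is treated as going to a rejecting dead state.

Remember how much of `aaba` the current input suffix matches. State S0 means no match yet; S1 means the last symbol is `a`; S2 means the last 2 symbols are `aa`; S3 means the last 3 symbols are `aab`; S4 means the last 4 symbols are `aaba`. Only S4 accepts. On a mismatch, fall back to the longest proper suffix that is still a prefix of `aaba`.
5 states suffice.
        a   b  
>  S0   S1  S0 
   S1   S2  S0 
   S2   S2  S3 
   S3   S4  S0 
 * S4   S2  S0 
(> = start, * = accepting)

start=S0; accept=S4; S0-a->S1; S0-b->S0; S1-a->S2; S1-b->S0; S2-a->S2; S2-b->S3; S3-a->S4; S3-b->S0; S4-a->S2; S4-b->S0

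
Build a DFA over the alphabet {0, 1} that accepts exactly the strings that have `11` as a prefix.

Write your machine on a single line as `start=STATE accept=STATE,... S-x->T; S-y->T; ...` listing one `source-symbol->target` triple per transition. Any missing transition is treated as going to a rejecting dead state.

start=q0; accept=q2; q0-0->q3; q0-1->q1; q1-0->q3; q1-1->q2; q2-0->q2; q2-1->q2; q3-0->q3; q3-1->q3

Check the first 2 symbols one by one: q0 through q1 record how many have matched `11` so far; any wrong symbol goes to the dead state q3. After all 2 match we enter the accepting sink q2.
With 4 states:
        0   1  
>  q0   q3  q1 
   q1   q3  q2 
 * q2   q2  q2 
   q3   q3  q3 
(> = start, * = accepting)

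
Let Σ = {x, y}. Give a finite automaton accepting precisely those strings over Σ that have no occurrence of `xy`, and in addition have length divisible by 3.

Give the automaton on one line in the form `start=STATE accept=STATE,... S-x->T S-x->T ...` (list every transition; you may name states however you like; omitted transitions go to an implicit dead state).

start=q0 accept=q0,q6 q0-x->q1 q0-y->q2 q1-x->q3 q1-y->q4 q2-x->q3 q2-y->q5 q3-x->q6 q3-y->q7 q4-x->q7 q4-y->q7 q5-x->q6 q5-y->q0 q6-x->q1 q6-y->q8 q7-x->q8 q7-y->q8 q8-x->q4 q8-y->q4

Run two small machines in parallel and take their product. One (3 states) tracks partial matches of the forbidden pattern `xy`; the other (3 states) tracks the input length modulo 3. Each combined state is a pair, one component from each; accept when both components accept.
A 9-state machine:
        x   y  
>* q0   q1  q2 
   q1   q3  q4 
   q2   q3  q5 
   q3   q6  q7 
   q4   q7  q7 
   q5   q6  q0 
 * q6   q1  q8 
   q7   q8  q8 
   q8   q4  q4 
(> = start, * = accepting)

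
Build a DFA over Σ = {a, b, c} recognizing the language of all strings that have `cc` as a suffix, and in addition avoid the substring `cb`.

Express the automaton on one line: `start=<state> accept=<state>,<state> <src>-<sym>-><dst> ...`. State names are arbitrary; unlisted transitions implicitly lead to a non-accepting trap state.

start=q0 accept=q3 q0-a->q0 q0-b->q0 q0-c->q1 q1-a->q0 q1-b->q2 q1-c->q3 q2-a->q2 q2-b->q2 q2-c->q4 q3-a->q0 q3-b->q2 q3-c->q3 q4-a->q2 q4-b->q2 q4-c->q5 q5-a->q2 q5-b->q2 q5-c->q5

Handle the two conditions separately and then intersect. The first has 3 states tracking how much of the suffix `cc` has currently been matched; the second has 3 states tracking partial matches of the forbidden pattern `cb`. A product state is a pair (one from each), accepting exactly when both do.
A 6-state machine:
        a   b   c  
>  q0   q0  q0  q1 
   q1   q0  q2  q3 
   q2   q2  q2  q4 
 * q3   q0  q2  q3 
   q4   q2  q2  q5 
   q5   q2  q2  q5 
(> = start, * = accepting)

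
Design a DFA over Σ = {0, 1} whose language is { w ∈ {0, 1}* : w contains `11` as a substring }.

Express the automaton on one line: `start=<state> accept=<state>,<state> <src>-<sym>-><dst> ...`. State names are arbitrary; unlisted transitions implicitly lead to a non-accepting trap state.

start=A accept=C A-0->A A-1->B B-0->A B-1->C C-0->C C-1->C

Track how much of `11` has been matched so far: state A is no progress, C is the absorbing accept state reached once `11` has occurred. Intermediate states record partial matches; on a mismatch, fall back to the longest reusable overlap.
A 3-state machine:
       0  1 
>  A   A  B 
   B   A  C 
 * C   C  C 
(> = start, * = accepting)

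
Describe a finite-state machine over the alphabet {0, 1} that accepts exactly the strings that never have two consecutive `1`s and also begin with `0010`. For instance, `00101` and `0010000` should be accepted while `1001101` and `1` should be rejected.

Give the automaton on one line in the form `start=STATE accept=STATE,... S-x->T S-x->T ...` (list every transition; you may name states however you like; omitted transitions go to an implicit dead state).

start=q0 accept=q5,q6 q0-0->q1 q0-1->q2 q1-0->q3 q1-1->q2 q2-0->q2 q2-1->q2 q3-0->q2 q3-1->q4 q4-0->q5 q4-1->q2 q5-0->q5 q5-1->q6 q6-0->q5 q6-1->q2

Build one automaton per condition and run them in lockstep. One (3 states) tracks partial matches of the forbidden pattern `11`; the other (6 states) tracks whether the input so far still matches the prefix `0010`. Each combined state is a pair, one component from each; accept when both components accept. Equivalent product states are then merged.
With 7 states:
        0   1  
>  q0   q1  q2 
   q1   q3  q2 
   q2   q2  q2 
   q3   q2  q4 
   q4   q5  q2 
 * q5   q5  q6 
 * q6   q5  q2 
(> = start, * = accepting)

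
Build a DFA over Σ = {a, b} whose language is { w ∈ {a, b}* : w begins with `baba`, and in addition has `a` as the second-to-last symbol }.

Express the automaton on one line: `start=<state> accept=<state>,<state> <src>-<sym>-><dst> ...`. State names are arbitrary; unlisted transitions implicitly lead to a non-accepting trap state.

Handle the two conditions separately and then intersect. One (6 states) tracks whether the input so far still matches the prefix `baba`; the other (7 states) tracks the last 2 symbols read. Each combined state is a pair, one component from each; accept when both components accept. Equivalent product states are then merged.
9 states suffice.
        a   b  
>  s0   s1  s2 
   s1   s1  s1 
   s2   s3  s1 
   s3   s1  s4 
   s4   s5  s1 
   s5   s6  s7 
 * s6   s6  s7 
 * s7   s5  s8 
   s8   s5  s8 
(> = start, * = accepting)

start=s0 accept=s6,s7 s0-a->s1 s0-b->s2 s1-a->s1 s1-b->s1 s2-a->s3 s2-b->s1 s3-a->s1 s3-b->s4 s4-a->s5 s4-b->s1 s5-a->s6 s5-b->s7 s6-a->s6 s6-b->s7 s7-a->s5 s7-b->s8 s8-a->s5 s8-b->s8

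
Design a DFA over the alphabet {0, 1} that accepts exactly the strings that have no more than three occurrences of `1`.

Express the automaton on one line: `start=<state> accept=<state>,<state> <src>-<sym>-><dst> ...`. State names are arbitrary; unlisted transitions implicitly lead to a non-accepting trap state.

start=q0 accept=q0,q1,q2,q3 q0-0->q0 q0-1->q1 q1-0->q1 q1-1->q2 q2-0->q2 q2-1->q3 q3-0->q3 q3-1->q4 q4-0->q4 q4-1->q4

Only the number of `1`s matters, and only up to 4. Make a chain q0 → q1 → q2 → q3 → q4 advanced by each `1` (with q4 absorbing); every other symbol self-loops. The accepting set is {q0, q1, q2, q3}.
With 5 states:
        0   1  
>* q0   q0  q1 
 * q1   q1  q2 
 * q2   q2  q3 
 * q3   q3  q4 
   q4   q4  q4 
(> = start, * = accepting)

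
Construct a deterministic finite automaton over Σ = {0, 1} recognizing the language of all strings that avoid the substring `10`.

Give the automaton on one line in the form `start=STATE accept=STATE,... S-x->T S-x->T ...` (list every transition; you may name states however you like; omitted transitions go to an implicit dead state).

start=A accept=A,B A-0->A A-1->B B-0->C B-1->B C-0->C C-1->C

This is the complement of 'contains `10`'. Use the same substring-matching states — A through C holding how much of `10` has just been matched — but flip the accepting set: everything except the trap C accepts.
3 states suffice.
       0  1 
>* A   A  B 
 * B   C  B 
   C   C  C 
(> = start, * = accepting)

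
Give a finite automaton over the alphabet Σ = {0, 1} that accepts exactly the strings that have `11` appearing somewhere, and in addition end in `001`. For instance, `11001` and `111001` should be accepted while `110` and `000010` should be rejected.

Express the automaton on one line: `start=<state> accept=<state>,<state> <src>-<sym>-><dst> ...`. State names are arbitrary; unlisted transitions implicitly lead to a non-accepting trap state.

start=S0 accept=S5 S0-0->S0 S0-1->S1 S1-0->S0 S1-1->S2 S2-0->S3 S2-1->S2 S3-0->S4 S3-1->S2 S4-0->S4 S4-1->S5 S5-0->S3 S5-1->S2

Run two small machines in parallel and take their product. The first has 3 states tracking whether and how much of `11` has been seen; the second has 4 states tracking how much of the suffix `001` has currently been matched. A product state is a pair (one from each), accepting exactly when both do. Equivalent product states are then merged.
A 6-state machine:
        0   1  
>  S0   S0  S1 
   S1   S0  S2 
   S2   S3  S2 
   S3   S4  S2 
   S4   S4  S5 
 * S5   S3  S2 
(> = start, * = accepting)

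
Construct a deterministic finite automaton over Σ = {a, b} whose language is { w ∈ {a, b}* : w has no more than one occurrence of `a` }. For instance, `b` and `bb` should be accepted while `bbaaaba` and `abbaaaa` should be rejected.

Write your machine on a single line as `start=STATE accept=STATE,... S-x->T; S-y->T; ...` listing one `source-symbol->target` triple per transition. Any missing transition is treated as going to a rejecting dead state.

Count `a`s, saturating at 2: state q0 means no `a` yet, q1 means one `a` seen, q2 means more than one. Each `a` increments (capped at q2); other symbols loop. Accept from {q0, q1}.
        a   b  
>* q0   q1  q0 
 * q1   q2  q1 
   q2   q2  q2 
(> = start, * = accepting)

start=q0; accept=q0,q1; q0-a->q1; q0-b->q0; q1-a->q2; q1-b->q1; q2-a->q2; q2-b->q2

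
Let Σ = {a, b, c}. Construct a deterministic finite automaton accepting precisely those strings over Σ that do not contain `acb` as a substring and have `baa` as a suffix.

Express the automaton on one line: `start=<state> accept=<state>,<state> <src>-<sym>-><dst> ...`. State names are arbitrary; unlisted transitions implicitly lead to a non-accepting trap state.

start=s0 accept=s6 s0-a->s1 s0-b->s2 s0-c->s0 s1-a->s1 s1-b->s2 s1-c->s3 s2-a->s4 s2-b->s2 s2-c->s0 s3-a->s1 s3-b->s5 s3-c->s0 s4-a->s6 s4-b->s2 s4-c->s3 s5-a->s7 s5-b->s5 s5-c->s8 s6-a->s1 s6-b->s2 s6-c->s3 s7-a->s9 s7-b->s5 s7-c->s8 s8-a->s8 s8-b->s5 s8-c->s8 s9-a->s8 s9-b->s5 s9-c->s8

Run two small machines in parallel and take their product. The first has 4 states tracking partial matches of the forbidden pattern `acb`; the second has 4 states tracking how much of the suffix `baa` has currently been matched. A product state is a pair (one from each), accepting exactly when both do.
10 states suffice.
        a   b   c  
>  s0   s1  s2  s0 
   s1   s1  s2  s3 
   s2   s4  s2  s0 
   s3   s1  s5  s0 
   s4   s6  s2  s3 
   s5   s7  s5  s8 
 * s6   s1  s2  s3 
   s7   s9  s5  s8 
   s8   s8  s5  s8 
   s9   s8  s5  s8 
(> = start, * = accepting)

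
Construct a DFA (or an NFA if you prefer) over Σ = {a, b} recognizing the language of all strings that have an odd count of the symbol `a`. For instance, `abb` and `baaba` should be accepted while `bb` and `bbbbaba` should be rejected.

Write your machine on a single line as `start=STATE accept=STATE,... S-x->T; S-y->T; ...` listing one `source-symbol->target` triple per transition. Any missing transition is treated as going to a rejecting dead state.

start=q0; accept=q1; q0-a->q1; q0-b->q0; q1-a->q0; q1-b->q1

The only thing that matters is how many `a`s have appeared, reduced mod 2. Use one state per residue: q0 for 0, …, q1 for 1. Reading `a` moves to the next residue; anything else stays put. q1 is accepting.
2 states suffice.
        a   b  
>  q0   q1  q0 
 * q1   q0  q1 
(> = start, * = accepting)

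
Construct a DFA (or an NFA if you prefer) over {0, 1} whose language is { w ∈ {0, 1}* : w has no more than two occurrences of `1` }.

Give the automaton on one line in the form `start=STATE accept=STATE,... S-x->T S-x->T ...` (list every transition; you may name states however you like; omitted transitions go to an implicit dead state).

Count `1`s, saturating at 3: states q0 through q2 mean 0 through 2 `1`s seen; q3 means more than 2. Each `1` increments (capped at q3); other symbols loop. Accept from {q0, q1, q2}.
A 4-state machine:
        0   1  
>* q0   q0  q1 
 * q1   q1  q2 
 * q2   q2  q3 
   q3   q3  q3 
(> = start, * = accepting)

start=q0 accept=q0,q1,q2 q0-0->q0 q0-1->q1 q1-0->q1 q1-1->q2 q2-0->q2 q2-1->q3 q3-0->q3 q3-1->q3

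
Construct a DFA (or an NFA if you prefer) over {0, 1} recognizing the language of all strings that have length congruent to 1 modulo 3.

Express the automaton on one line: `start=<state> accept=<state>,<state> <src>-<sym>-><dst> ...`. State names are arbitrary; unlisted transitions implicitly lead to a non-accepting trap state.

start=s0 accept=s1 s0-0->s1 s0-1->s1 s1-0->s2 s1-1->s2 s2-0->s0 s2-1->s0

Only the length mod 3 matters, so use a 3-cycle: from any state, every input symbol moves to the next state, wrapping s2 back to s0. Mark s1 accepting.
        0   1  
>  s0   s1  s1 
 * s1   s2  s2 
   s2   s0  s0 
(> = start, * = accepting)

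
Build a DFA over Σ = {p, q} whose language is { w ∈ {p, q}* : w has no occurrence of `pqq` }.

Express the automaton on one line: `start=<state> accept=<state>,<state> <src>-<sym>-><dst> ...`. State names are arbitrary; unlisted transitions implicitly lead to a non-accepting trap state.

start=s0 accept=s0,s1,s2 s0-p->s1 s0-q->s0 s1-p->s1 s1-q->s2 s2-p->s1 s2-q->s3 s3-p->s3 s3-q->s3

This is the complement of 'contains `pqq`'. Use the same substring-matching states — s0 through s3 holding how much of `pqq` has just been matched — but flip the accepting set: everything except the trap s3 accepts.
With 4 states:
        p   q  
>* s0   s1  s0 
 * s1   s1  s2 
 * s2   s1  s3 
   s3   s3  s3 
(> = start, * = accepting)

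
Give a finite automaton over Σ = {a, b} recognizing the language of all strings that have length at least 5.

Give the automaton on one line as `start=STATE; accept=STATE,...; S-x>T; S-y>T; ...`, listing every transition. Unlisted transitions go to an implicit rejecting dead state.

Count input length up to 6: every symbol moves from q0 toward q6, which means 'more than 5' and absorbs. Accept from {q5, q6}.
7 states suffice.
        a   b  
>  q0   q1  q1 
   q1   q2  q2 
   q2   q3  q3 
   q3   q4  q4 
   q4   q5  q5 
 * q5   q6  q6 
 * q6   q6  q6 
(> = start, * = accepting)

start=q0; accept=q5,q6; q0-a>q1; q0-b>q1; q1-a>q2; q1-b>q2; q2-a>q3; q2-b>q3; q3-a>q4; q3-b>q4; q4-a>q5; q4-b>q5; q5-a>q6; q5-b>q6; q6-a>q6; q6-b>q6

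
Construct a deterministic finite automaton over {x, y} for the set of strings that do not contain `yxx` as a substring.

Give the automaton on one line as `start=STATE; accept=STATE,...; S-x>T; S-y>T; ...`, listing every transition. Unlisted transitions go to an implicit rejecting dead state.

Track partial matches of the forbidden pattern `yxx`. State s3 is a dead state reached once `yxx` has occurred; every other state accepts. s0 means no part of `yxx` is currently matched.
        x   y  
>* s0   s0  s1 
 * s1   s2  s1 
 * s2   s3  s1 
   s3   s3  s3 
(> = start, * = accepting)

start=s0; accept=s0,s1,s2; s0-x>s0; s0-y>s1; s1-x>s2; s1-y>s1; s2-x>s3; s2-y>s1; s3-x>s3; s3-y>s3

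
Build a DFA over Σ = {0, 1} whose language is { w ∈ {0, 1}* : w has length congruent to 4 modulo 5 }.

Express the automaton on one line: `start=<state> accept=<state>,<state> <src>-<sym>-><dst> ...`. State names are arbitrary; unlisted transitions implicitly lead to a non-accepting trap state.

start=s0 accept=s4 s0-0->s1 s0-1->s1 s1-0->s2 s1-1->s2 s2-0->s3 s2-1->s3 s3-0->s4 s3-1->s4 s4-0->s0 s4-1->s0

Only the length mod 5 matters, so use a 5-cycle: from any state, every input symbol moves to the next state, wrapping s4 back to s0. Mark s4 accepting.
With 5 states:
        0   1  
>  s0   s1  s1 
   s1   s2  s2 
   s2   s3  s3 
   s3   s4  s4 
 * s4   s0  s0 
(> = start, * = accepting)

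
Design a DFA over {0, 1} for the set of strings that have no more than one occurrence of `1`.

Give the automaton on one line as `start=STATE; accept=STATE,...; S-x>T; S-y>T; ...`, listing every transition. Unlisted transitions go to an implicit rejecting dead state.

Only the number of `1`s matters, and only up to 2. Make a chain S0 → S1 → S2 advanced by each `1` (with S2 absorbing); every other symbol self-loops. The accepting set is {S0, S1}.
3 states suffice.
        0   1  
>* S0   S0  S1 
 * S1   S1  S2 
   S2   S2  S2 
(> = start, * = accepting)

start=S0; accept=S0,S1; S0-0>S0; S0-1>S1; S1-0>S1; S1-1>S2; S2-0>S2; S2-1>S2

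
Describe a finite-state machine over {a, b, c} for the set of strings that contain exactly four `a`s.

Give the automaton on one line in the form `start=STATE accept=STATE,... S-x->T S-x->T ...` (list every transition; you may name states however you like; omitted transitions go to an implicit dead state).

Only the number of `a`s matters, and only up to 5. Make a chain q0 → q1 → q2 → q3 → q4 → q5 advanced by each `a` (with q5 absorbing); every other symbol self-loops. The accepting set is {q4}.
A 6-state machine:
        a   b   c  
>  q0   q1  q0  q0 
   q1   q2  q1  q1 
   q2   q3  q2  q2 
   q3   q4  q3  q3 
 * q4   q5  q4  q4 
   q5   q5  q5  q5 
(> = start, * = accepting)

start=q0 accept=q4 q0-a->q1 q0-b->q0 q0-c->q0 q1-a->q2 q1-b->q1 q1-c->q1 q2-a->q3 q2-b->q2 q2-c->q2 q3-a->q4 q3-b->q3 q3-c->q3 q4-a->q5 q4-b->q4 q4-c->q4 q5-a->q5 q5-b->q5 q5-c->q5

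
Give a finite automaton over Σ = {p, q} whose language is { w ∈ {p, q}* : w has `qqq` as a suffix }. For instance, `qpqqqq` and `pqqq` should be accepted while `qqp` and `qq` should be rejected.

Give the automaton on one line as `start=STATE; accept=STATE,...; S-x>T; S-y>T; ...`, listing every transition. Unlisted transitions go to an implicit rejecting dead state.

Remember how much of `qqq` the current input suffix matches. State s0 means no match yet; s1 means the last symbol is `q`; s2 means the last 2 symbols are `qq`; s3 means the last 3 symbols are `qqq`. Only s3 accepts. On a mismatch, fall back to the longest proper suffix that is still a prefix of `qqq`.
        p   q  
>  s0   s0  s1 
   s1   s0  s2 
   s2   s0  s3 
 * s3   s0  s3 
(> = start, * = accepting)

start=s0; accept=s3; s0-p>s0; s0-q>s1; s1-p>s0; s1-q>s2; s2-p>s0; s2-q>s3; s3-p>s0; s3-q>s3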